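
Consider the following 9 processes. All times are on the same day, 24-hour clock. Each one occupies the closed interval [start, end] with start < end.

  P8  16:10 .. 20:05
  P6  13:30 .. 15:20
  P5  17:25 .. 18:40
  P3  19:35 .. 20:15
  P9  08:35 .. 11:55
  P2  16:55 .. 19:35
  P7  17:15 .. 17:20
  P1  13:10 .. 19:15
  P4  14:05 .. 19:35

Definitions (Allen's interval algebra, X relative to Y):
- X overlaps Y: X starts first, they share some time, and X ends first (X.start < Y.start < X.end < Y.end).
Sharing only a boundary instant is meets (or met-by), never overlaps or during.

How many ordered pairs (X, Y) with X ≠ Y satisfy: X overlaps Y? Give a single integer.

6

Checking all 72 ordered pairs for relation 'overlaps'; matching pairs in alphabetical order:
(P1, P2): P1 overlaps P2 ✓
(P1, P4): P1 overlaps P4 ✓
(P1, P8): P1 overlaps P8 ✓
(P4, P8): P4 overlaps P8 ✓
(P6, P4): P6 overlaps P4 ✓
(P8, P3): P8 overlaps P3 ✓
Count: 6.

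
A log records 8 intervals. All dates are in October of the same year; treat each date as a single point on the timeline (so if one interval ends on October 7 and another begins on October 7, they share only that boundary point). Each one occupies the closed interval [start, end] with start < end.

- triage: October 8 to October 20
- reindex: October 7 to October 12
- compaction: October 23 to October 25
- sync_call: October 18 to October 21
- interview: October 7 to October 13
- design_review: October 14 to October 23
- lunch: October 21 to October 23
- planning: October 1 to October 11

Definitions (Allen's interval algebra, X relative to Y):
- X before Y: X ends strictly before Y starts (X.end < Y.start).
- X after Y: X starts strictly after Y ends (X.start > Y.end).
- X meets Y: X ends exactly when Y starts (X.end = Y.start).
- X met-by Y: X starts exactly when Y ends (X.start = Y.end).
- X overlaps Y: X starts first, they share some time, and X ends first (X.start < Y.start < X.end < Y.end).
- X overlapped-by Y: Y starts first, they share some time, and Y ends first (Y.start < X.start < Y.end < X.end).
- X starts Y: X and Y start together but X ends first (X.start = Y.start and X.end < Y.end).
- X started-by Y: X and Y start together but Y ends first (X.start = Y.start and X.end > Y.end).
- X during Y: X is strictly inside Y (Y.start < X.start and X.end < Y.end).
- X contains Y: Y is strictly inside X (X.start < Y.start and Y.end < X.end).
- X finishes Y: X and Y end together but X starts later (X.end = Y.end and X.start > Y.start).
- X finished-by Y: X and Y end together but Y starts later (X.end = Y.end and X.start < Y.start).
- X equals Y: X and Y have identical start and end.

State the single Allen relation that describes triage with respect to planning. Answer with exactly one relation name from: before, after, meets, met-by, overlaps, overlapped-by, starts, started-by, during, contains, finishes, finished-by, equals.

triage = [October 8, October 20]; planning = [October 1, October 11].
Compare endpoints: triage.start > planning.start, triage.start < planning.end, triage.end > planning.start, triage.end > planning.end.
That pattern is 'overlapped-by'.

overlapped-by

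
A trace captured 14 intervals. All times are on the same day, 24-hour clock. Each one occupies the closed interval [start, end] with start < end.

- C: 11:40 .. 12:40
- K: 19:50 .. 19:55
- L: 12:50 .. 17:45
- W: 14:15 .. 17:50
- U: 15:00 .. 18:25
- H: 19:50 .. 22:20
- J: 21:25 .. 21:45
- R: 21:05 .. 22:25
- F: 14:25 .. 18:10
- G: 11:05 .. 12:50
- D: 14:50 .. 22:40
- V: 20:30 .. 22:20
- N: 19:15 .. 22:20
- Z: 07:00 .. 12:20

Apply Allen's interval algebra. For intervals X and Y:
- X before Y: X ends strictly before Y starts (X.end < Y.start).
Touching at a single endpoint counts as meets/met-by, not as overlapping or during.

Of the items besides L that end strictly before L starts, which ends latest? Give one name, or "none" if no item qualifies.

Target L = [12:50, 17:45].
C [11:40, 12:40] → before → candidate.
D [14:50, 22:40] → overlapped-by → excluded.
F [14:25, 18:10] → overlapped-by → excluded.
G [11:05, 12:50] → meets → excluded.
H [19:50, 22:20] → after → excluded.
J [21:25, 21:45] → after → excluded.
K [19:50, 19:55] → after → excluded.
N [19:15, 22:20] → after → excluded.
R [21:05, 22:25] → after → excluded.
U [15:00, 18:25] → overlapped-by → excluded.
V [20:30, 22:20] → after → excluded.
W [14:15, 17:50] → overlapped-by → excluded.
Z [07:00, 12:20] → before → candidate.
Among candidates, latest end is 12:40 → C.

C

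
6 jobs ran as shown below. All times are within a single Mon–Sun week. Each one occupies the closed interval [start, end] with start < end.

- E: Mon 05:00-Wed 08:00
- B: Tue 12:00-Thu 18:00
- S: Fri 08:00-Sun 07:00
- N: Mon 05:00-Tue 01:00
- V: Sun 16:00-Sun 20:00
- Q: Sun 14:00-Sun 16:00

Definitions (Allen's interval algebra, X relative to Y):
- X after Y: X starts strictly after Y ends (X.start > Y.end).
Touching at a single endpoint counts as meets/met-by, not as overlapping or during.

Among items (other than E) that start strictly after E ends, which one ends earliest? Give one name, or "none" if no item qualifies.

S

Target E = [Mon 05:00, Wed 08:00].
B [Tue 12:00, Thu 18:00] → overlapped-by → excluded.
N [Mon 05:00, Tue 01:00] → starts → excluded.
Q [Sun 14:00, Sun 16:00] → after → candidate.
S [Fri 08:00, Sun 07:00] → after → candidate.
V [Sun 16:00, Sun 20:00] → after → candidate.
Among candidates, earliest end is Sun 07:00 → S.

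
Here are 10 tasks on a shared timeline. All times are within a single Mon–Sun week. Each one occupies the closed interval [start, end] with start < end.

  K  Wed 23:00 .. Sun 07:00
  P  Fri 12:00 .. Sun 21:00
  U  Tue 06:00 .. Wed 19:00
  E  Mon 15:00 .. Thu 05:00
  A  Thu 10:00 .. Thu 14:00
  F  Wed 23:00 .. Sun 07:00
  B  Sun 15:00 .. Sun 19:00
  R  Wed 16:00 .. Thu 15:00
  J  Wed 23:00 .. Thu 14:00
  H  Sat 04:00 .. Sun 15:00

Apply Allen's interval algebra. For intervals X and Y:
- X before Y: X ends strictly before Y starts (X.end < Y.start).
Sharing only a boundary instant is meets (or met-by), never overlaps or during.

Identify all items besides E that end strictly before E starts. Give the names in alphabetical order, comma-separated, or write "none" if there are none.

Target E = [Mon 15:00, Thu 05:00].
A [Thu 10:00, Thu 14:00] → after → no.
B [Sun 15:00, Sun 19:00] → after → no.
F [Wed 23:00, Sun 07:00] → overlapped-by → no.
H [Sat 04:00, Sun 15:00] → after → no.
J [Wed 23:00, Thu 14:00] → overlapped-by → no.
K [Wed 23:00, Sun 07:00] → overlapped-by → no.
P [Fri 12:00, Sun 21:00] → after → no.
R [Wed 16:00, Thu 15:00] → overlapped-by → no.
U [Tue 06:00, Wed 19:00] → during → no.
Result: none.

none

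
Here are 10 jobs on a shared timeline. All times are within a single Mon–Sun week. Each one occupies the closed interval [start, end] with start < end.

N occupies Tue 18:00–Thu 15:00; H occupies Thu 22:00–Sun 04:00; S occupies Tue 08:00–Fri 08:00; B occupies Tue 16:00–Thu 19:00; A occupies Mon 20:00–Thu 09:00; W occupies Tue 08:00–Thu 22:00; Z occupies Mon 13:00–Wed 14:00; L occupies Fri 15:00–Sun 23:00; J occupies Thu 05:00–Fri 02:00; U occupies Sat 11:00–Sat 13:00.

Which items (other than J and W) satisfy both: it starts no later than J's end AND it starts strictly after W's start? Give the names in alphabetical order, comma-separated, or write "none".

Conditions: its start is no later than J's end (X.start <= Fri 02:00) AND its start is strictly after W's start (X.start > Tue 08:00).
A: start Mon 20:00 <= Fri 02:00? ✓; start Mon 20:00 > Tue 08:00? ✗ → no.
B: start Tue 16:00 <= Fri 02:00? ✓; start Tue 16:00 > Tue 08:00? ✓ → yes.
H: start Thu 22:00 <= Fri 02:00? ✓; start Thu 22:00 > Tue 08:00? ✓ → yes.
L: start Fri 15:00 <= Fri 02:00? ✗; start Fri 15:00 > Tue 08:00? ✓ → no.
N: start Tue 18:00 <= Fri 02:00? ✓; start Tue 18:00 > Tue 08:00? ✓ → yes.
S: start Tue 08:00 <= Fri 02:00? ✓; start Tue 08:00 > Tue 08:00? ✗ → no.
U: start Sat 11:00 <= Fri 02:00? ✗; start Sat 11:00 > Tue 08:00? ✓ → no.
Z: start Mon 13:00 <= Fri 02:00? ✓; start Mon 13:00 > Tue 08:00? ✗ → no.
Result: B, H, N.

B, H, N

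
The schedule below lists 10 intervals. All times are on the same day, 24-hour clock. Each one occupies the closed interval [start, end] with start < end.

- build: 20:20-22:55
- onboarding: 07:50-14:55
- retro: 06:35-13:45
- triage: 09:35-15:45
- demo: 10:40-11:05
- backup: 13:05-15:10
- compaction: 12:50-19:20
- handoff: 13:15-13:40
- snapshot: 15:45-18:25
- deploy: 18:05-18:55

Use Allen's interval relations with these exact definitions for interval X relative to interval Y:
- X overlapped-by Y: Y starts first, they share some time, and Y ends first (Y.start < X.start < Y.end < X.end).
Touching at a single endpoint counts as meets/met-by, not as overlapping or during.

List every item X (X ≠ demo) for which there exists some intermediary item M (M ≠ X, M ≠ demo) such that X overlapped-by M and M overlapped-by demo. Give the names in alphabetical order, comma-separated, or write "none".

none

Target demo = [10:40, 11:05].
Intermediaries M with M overlapped-by demo: none.
Union: none.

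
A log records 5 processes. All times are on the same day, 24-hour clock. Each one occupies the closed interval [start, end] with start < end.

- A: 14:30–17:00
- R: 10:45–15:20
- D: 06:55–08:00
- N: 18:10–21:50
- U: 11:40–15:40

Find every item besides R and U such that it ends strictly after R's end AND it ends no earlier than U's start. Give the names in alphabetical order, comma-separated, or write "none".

A, N

Conditions: its end is strictly after R's end (X.end > 15:20) AND its end is no earlier than U's start (X.end >= 11:40).
A: end 17:00 > 15:20? ✓; end 17:00 >= 11:40? ✓ → yes.
D: end 08:00 > 15:20? ✗; end 08:00 >= 11:40? ✗ → no.
N: end 21:50 > 15:20? ✓; end 21:50 >= 11:40? ✓ → yes.
Result: A, N.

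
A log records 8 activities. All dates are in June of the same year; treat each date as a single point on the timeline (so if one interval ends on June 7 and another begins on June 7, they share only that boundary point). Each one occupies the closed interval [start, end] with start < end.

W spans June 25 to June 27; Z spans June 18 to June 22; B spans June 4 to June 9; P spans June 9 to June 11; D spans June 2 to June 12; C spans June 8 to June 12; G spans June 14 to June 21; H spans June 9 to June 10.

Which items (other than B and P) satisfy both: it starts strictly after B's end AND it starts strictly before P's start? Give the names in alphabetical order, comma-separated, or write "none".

Conditions: its start is strictly after B's end (X.start > June 9) AND its start is strictly before P's start (X.start < June 9).
C: start June 8 > June 9? ✗; start June 8 < June 9? ✓ → no.
D: start June 2 > June 9? ✗; start June 2 < June 9? ✓ → no.
G: start June 14 > June 9? ✓; start June 14 < June 9? ✗ → no.
H: start June 9 > June 9? ✗; start June 9 < June 9? ✗ → no.
W: start June 25 > June 9? ✓; start June 25 < June 9? ✗ → no.
Z: start June 18 > June 9? ✓; start June 18 < June 9? ✗ → no.
Result: none.

none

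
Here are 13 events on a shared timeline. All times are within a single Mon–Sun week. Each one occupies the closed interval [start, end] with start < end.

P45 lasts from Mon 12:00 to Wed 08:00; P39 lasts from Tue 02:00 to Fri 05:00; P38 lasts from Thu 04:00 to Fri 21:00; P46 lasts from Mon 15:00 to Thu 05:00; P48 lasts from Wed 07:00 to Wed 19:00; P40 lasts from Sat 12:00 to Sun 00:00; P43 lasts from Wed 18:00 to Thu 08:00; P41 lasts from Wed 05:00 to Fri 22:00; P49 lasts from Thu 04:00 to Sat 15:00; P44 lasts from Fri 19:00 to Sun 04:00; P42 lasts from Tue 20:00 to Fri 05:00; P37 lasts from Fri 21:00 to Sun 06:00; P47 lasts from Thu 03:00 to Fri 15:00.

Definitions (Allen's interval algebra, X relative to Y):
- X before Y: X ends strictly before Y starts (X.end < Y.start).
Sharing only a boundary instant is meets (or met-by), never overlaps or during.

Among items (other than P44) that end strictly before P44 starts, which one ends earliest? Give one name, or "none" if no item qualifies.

P45

Target P44 = [Fri 19:00, Sun 04:00].
P37 [Fri 21:00, Sun 06:00] → overlapped-by → excluded.
P38 [Thu 04:00, Fri 21:00] → overlaps → excluded.
P39 [Tue 02:00, Fri 05:00] → before → candidate.
P40 [Sat 12:00, Sun 00:00] → during → excluded.
P41 [Wed 05:00, Fri 22:00] → overlaps → excluded.
P42 [Tue 20:00, Fri 05:00] → before → candidate.
P43 [Wed 18:00, Thu 08:00] → before → candidate.
P45 [Mon 12:00, Wed 08:00] → before → candidate.
P46 [Mon 15:00, Thu 05:00] → before → candidate.
P47 [Thu 03:00, Fri 15:00] → before → candidate.
P48 [Wed 07:00, Wed 19:00] → before → candidate.
P49 [Thu 04:00, Sat 15:00] → overlaps → excluded.
Among candidates, earliest end is Wed 08:00 → P45.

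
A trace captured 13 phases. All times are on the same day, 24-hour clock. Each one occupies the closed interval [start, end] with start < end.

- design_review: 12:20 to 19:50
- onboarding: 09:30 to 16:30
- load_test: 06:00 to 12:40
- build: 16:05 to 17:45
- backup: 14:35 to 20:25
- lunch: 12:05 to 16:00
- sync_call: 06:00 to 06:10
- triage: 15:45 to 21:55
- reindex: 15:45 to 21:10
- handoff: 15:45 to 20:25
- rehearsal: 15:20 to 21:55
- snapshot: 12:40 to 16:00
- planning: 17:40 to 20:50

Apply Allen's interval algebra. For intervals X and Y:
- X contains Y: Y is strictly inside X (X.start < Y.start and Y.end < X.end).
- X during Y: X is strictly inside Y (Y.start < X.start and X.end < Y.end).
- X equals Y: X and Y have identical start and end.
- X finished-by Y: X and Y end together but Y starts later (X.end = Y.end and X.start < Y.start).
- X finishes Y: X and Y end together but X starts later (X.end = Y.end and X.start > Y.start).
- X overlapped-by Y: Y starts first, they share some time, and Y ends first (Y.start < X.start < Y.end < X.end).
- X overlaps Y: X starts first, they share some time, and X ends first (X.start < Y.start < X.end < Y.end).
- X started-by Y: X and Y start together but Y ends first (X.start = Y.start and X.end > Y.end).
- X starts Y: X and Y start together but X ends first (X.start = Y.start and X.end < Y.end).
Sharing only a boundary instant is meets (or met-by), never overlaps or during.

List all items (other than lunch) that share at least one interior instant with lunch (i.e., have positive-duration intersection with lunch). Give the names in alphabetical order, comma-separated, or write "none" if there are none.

backup, design_review, handoff, load_test, onboarding, rehearsal, reindex, snapshot, triage

Target lunch = [12:05, 16:00].
backup [14:35, 20:25] → overlapped-by → yes.
build [16:05, 17:45] → after → no.
design_review [12:20, 19:50] → overlapped-by → yes.
handoff [15:45, 20:25] → overlapped-by → yes.
load_test [06:00, 12:40] → overlaps → yes.
onboarding [09:30, 16:30] → contains → yes.
planning [17:40, 20:50] → after → no.
rehearsal [15:20, 21:55] → overlapped-by → yes.
reindex [15:45, 21:10] → overlapped-by → yes.
snapshot [12:40, 16:00] → finishes → yes.
sync_call [06:00, 06:10] → before → no.
triage [15:45, 21:55] → overlapped-by → yes.
Result: backup, design_review, handoff, load_test, onboarding, rehearsal, reindex, snapshot, triage.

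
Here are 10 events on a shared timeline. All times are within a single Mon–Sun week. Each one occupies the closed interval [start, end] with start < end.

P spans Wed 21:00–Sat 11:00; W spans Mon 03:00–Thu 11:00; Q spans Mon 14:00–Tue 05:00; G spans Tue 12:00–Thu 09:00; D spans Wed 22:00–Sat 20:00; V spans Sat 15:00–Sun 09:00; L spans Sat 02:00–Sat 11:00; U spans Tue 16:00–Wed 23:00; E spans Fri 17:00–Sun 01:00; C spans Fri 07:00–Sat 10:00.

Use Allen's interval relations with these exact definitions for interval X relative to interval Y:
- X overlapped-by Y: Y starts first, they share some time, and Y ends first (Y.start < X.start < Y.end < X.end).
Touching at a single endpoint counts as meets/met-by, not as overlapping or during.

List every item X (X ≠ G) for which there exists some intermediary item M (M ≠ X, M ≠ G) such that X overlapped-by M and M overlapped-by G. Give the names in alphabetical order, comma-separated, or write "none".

D, E, V

Target G = [Tue 12:00, Thu 09:00].
Intermediaries M with M overlapped-by G: D, P.
Via D — items with X overlapped-by D: E, V.
Via P — items with X overlapped-by P: D, E.
Union: D, E, V.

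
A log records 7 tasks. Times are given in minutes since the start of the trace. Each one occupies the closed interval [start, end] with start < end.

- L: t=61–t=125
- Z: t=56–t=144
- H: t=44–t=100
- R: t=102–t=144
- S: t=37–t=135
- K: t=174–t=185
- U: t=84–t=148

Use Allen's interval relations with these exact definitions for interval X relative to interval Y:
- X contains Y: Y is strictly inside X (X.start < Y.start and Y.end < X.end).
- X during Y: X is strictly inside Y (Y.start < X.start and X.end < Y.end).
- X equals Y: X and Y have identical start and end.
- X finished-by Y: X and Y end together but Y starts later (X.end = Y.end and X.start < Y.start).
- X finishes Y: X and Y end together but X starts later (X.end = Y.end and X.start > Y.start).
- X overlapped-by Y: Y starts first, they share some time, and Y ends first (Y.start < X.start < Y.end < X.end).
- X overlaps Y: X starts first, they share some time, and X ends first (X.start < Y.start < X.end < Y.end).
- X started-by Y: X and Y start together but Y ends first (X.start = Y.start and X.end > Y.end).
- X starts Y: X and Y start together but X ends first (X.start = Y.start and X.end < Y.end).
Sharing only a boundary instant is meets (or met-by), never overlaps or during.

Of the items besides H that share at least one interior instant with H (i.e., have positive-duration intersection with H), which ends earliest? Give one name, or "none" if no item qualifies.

L

Target H = [t=44, t=100].
K [t=174, t=185] → after → excluded.
L [t=61, t=125] → overlapped-by → candidate.
R [t=102, t=144] → after → excluded.
S [t=37, t=135] → contains → candidate.
U [t=84, t=148] → overlapped-by → candidate.
Z [t=56, t=144] → overlapped-by → candidate.
Among candidates, earliest end is t=125 → L.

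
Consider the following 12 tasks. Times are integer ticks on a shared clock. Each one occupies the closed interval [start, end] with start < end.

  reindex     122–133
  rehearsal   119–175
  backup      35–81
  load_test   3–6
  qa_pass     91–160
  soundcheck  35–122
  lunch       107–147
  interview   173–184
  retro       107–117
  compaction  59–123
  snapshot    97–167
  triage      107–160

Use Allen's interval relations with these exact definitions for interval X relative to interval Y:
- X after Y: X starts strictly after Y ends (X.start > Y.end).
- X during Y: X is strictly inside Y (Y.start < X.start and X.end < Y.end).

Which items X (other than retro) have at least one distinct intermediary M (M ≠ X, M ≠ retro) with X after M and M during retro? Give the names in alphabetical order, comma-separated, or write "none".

Target retro = [107, 117].
Intermediaries M with M during retro: none.
Union: none.

none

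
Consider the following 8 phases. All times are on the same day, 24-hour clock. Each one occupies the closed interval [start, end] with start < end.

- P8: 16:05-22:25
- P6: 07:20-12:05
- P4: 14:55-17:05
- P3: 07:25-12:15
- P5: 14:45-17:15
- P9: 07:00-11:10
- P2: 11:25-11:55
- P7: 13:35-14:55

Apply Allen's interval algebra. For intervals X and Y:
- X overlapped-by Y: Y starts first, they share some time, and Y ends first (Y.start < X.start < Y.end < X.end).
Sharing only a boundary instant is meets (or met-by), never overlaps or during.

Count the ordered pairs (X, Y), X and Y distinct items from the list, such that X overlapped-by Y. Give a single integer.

6

Checking all 56 ordered pairs for relation 'overlapped-by'; matching pairs in alphabetical order:
(P3, P6): P3 overlapped-by P6 ✓
(P3, P9): P3 overlapped-by P9 ✓
(P5, P7): P5 overlapped-by P7 ✓
(P6, P9): P6 overlapped-by P9 ✓
(P8, P4): P8 overlapped-by P4 ✓
(P8, P5): P8 overlapped-by P5 ✓
Count: 6.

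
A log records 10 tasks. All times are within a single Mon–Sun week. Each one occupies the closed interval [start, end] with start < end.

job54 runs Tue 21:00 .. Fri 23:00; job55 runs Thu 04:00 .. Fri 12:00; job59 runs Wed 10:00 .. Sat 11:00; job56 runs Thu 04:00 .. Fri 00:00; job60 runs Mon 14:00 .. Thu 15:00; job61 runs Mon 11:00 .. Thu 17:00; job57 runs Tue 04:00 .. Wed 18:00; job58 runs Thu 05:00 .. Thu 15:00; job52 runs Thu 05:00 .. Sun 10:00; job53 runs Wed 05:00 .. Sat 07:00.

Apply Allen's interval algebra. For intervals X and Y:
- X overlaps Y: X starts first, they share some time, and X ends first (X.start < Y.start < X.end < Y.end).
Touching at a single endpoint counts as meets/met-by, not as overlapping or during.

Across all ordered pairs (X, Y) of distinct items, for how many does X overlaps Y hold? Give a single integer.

Checking all 90 ordered pairs for relation 'overlaps'; matching pairs in alphabetical order:
(job53, job52): job53 overlaps job52 ✓
(job53, job59): job53 overlaps job59 ✓
(job54, job52): job54 overlaps job52 ✓
(job54, job53): job54 overlaps job53 ✓
(job54, job59): job54 overlaps job59 ✓
(job55, job52): job55 overlaps job52 ✓
(job56, job52): job56 overlaps job52 ✓
(job57, job53): job57 overlaps job53 ✓
(job57, job54): job57 overlaps job54 ✓
(job57, job59): job57 overlaps job59 ✓
(job59, job52): job59 overlaps job52 ✓
(job60, job52): job60 overlaps job52 ✓
(job60, job53): job60 overlaps job53 ✓
(job60, job54): job60 overlaps job54 ✓
(job60, job55): job60 overlaps job55 ✓
(job60, job56): job60 overlaps job56 ✓
(job60, job59): job60 overlaps job59 ✓
(job61, job52): job61 overlaps job52 ✓
(job61, job53): job61 overlaps job53 ✓
(job61, job54): job61 overlaps job54 ✓
(job61, job55): job61 overlaps job55 ✓
(job61, job56): job61 overlaps job56 ✓
(job61, job59): job61 overlaps job59 ✓
Count: 23.

23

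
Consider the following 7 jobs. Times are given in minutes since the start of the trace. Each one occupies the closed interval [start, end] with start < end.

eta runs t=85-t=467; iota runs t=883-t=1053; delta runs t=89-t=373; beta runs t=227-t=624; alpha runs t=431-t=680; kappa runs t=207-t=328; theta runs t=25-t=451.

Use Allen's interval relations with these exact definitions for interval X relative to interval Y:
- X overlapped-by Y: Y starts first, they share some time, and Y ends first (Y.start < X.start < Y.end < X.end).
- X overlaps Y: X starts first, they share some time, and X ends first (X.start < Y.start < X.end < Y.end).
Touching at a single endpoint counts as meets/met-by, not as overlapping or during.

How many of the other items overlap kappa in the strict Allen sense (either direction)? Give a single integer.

1

Target kappa = [t=207, t=328].
alpha [t=431, t=680] → after → no.
beta [t=227, t=624] → overlapped-by → counts.
delta [t=89, t=373] → contains → no.
eta [t=85, t=467] → contains → no.
iota [t=883, t=1053] → after → no.
theta [t=25, t=451] → contains → no.
Total: 1.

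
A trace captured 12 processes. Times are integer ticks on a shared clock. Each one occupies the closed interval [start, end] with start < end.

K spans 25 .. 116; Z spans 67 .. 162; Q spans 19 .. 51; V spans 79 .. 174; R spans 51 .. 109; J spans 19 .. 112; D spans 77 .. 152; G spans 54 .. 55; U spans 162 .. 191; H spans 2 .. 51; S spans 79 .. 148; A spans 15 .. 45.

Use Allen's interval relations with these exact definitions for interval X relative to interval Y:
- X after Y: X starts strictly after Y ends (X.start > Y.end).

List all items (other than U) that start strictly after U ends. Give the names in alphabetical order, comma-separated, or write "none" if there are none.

Target U = [162, 191].
A [15, 45] → before → no.
D [77, 152] → before → no.
G [54, 55] → before → no.
H [2, 51] → before → no.
J [19, 112] → before → no.
K [25, 116] → before → no.
Q [19, 51] → before → no.
R [51, 109] → before → no.
S [79, 148] → before → no.
V [79, 174] → overlaps → no.
Z [67, 162] → meets → no.
Result: none.

none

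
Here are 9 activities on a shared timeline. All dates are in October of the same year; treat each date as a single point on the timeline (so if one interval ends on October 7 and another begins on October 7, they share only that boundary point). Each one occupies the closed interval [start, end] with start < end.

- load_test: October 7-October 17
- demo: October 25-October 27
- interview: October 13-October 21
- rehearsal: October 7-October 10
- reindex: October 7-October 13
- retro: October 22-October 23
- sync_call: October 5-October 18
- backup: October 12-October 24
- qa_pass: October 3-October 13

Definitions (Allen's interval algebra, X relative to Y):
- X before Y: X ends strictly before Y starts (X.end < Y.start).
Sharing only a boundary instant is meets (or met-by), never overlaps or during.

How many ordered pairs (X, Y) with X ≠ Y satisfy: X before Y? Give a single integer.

Checking all 72 ordered pairs for relation 'before'; matching pairs in alphabetical order:
(backup, demo): backup before demo ✓
(interview, demo): interview before demo ✓
(interview, retro): interview before retro ✓
(load_test, demo): load_test before demo ✓
(load_test, retro): load_test before retro ✓
(qa_pass, demo): qa_pass before demo ✓
(qa_pass, retro): qa_pass before retro ✓
(rehearsal, backup): rehearsal before backup ✓
(rehearsal, demo): rehearsal before demo ✓
(rehearsal, interview): rehearsal before interview ✓
(rehearsal, retro): rehearsal before retro ✓
(reindex, demo): reindex before demo ✓
(reindex, retro): reindex before retro ✓
(retro, demo): retro before demo ✓
(sync_call, demo): sync_call before demo ✓
(sync_call, retro): sync_call before retro ✓
Count: 16.

16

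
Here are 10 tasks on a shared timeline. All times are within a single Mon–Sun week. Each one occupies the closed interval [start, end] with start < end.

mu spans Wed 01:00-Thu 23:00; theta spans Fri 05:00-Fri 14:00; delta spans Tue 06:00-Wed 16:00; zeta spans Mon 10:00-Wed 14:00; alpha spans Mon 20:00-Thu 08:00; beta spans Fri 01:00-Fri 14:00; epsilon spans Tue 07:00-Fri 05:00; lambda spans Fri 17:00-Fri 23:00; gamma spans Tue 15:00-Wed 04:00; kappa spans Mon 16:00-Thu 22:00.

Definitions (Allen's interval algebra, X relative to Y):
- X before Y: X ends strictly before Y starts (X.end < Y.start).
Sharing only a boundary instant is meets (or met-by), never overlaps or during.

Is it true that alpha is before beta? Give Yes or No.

Yes

alpha = [Mon 20:00, Thu 08:00], beta = [Fri 01:00, Fri 14:00].
Actual relation of alpha to beta: before.
Asked whether 'before' holds → Yes.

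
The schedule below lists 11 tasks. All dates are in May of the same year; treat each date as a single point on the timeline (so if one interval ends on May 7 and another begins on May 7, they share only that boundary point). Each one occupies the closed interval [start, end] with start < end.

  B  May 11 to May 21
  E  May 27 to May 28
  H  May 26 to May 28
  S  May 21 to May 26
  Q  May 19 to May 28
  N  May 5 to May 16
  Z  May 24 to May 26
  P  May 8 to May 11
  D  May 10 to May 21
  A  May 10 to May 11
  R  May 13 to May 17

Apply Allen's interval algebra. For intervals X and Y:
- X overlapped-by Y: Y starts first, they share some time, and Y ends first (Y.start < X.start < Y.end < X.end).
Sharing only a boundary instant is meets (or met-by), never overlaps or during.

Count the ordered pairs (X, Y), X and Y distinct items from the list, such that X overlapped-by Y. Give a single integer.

Checking all 110 ordered pairs for relation 'overlapped-by'; matching pairs in alphabetical order:
(B, N): B overlapped-by N ✓
(D, N): D overlapped-by N ✓
(D, P): D overlapped-by P ✓
(Q, B): Q overlapped-by B ✓
(Q, D): Q overlapped-by D ✓
(R, N): R overlapped-by N ✓
Count: 6.

6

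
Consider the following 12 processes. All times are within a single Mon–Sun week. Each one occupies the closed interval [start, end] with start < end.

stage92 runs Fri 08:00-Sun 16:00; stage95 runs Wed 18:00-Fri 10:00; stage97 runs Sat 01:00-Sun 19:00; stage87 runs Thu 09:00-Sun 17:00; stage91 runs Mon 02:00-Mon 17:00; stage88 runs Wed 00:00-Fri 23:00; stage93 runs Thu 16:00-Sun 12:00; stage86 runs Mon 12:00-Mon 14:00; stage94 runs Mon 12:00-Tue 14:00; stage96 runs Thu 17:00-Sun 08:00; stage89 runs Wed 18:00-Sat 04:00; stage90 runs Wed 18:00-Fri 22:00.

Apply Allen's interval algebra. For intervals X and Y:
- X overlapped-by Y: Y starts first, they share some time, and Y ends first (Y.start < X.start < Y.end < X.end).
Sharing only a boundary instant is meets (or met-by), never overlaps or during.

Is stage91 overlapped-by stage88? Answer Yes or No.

stage91 = [Mon 02:00, Mon 17:00], stage88 = [Wed 00:00, Fri 23:00].
Actual relation of stage91 to stage88: before.
Asked whether 'overlapped-by' holds → No.

No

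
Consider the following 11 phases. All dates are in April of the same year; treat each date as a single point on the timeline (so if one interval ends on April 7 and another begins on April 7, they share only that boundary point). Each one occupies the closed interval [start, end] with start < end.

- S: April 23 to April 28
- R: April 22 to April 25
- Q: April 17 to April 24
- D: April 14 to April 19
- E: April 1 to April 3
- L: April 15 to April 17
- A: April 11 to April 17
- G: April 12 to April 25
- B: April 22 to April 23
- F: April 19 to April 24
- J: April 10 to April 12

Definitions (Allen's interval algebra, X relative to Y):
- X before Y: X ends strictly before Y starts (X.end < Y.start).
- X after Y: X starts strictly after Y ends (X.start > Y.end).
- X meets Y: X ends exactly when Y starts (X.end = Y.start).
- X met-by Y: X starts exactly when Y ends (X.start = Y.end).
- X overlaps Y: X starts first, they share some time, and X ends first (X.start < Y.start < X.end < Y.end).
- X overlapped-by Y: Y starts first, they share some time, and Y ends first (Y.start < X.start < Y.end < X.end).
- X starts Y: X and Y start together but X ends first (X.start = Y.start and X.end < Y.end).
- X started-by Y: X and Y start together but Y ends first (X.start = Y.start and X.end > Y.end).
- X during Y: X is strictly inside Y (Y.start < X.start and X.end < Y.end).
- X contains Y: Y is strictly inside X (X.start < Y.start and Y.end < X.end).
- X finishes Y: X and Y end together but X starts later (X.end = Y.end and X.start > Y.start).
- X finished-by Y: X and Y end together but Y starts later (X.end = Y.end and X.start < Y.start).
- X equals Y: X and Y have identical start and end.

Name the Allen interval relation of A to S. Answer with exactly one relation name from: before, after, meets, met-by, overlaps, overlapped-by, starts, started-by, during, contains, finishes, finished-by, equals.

A = [April 11, April 17]; S = [April 23, April 28].
Compare endpoints: A.start < S.start, A.start < S.end, A.end < S.start, A.end < S.end.
That pattern is 'before'.

before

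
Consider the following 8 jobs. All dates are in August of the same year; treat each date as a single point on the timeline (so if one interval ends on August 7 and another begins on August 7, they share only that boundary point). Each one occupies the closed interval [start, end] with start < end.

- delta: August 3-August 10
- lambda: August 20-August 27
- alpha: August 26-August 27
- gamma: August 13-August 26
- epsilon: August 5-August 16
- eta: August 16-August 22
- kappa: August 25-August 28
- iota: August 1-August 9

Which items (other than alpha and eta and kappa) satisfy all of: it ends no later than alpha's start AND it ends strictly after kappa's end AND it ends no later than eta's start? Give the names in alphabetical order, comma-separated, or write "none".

Conditions: its end is no later than alpha's start (X.end <= August 26) AND its end is strictly after kappa's end (X.end > August 28) AND its end is no later than eta's start (X.end <= August 16).
delta: end August 10 <= August 26? ✓; end August 10 > August 28? ✗; end August 10 <= August 16? ✓ → no.
epsilon: end August 16 <= August 26? ✓; end August 16 > August 28? ✗; end August 16 <= August 16? ✓ → no.
gamma: end August 26 <= August 26? ✓; end August 26 > August 28? ✗; end August 26 <= August 16? ✗ → no.
iota: end August 9 <= August 26? ✓; end August 9 > August 28? ✗; end August 9 <= August 16? ✓ → no.
lambda: end August 27 <= August 26? ✗; end August 27 > August 28? ✗; end August 27 <= August 16? ✗ → no.
Result: none.

none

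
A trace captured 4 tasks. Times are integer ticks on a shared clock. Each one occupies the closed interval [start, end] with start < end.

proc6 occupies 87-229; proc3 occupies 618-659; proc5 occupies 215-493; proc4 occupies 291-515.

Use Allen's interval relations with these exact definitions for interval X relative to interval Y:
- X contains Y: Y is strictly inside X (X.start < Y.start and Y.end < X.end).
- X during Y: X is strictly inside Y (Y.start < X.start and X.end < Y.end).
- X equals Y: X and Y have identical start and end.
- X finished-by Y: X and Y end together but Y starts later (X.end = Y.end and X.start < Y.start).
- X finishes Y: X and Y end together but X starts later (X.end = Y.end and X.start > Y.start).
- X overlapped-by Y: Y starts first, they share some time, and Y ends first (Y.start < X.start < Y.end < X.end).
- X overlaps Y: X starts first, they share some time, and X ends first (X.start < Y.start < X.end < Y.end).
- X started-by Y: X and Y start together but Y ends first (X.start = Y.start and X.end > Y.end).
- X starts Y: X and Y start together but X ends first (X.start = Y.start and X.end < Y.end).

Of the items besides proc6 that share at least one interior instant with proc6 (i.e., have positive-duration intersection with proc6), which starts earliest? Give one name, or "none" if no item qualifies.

proc5

Target proc6 = [87, 229].
proc3 [618, 659] → after → excluded.
proc4 [291, 515] → after → excluded.
proc5 [215, 493] → overlapped-by → candidate.
Among candidates, earliest start is 215 → proc5.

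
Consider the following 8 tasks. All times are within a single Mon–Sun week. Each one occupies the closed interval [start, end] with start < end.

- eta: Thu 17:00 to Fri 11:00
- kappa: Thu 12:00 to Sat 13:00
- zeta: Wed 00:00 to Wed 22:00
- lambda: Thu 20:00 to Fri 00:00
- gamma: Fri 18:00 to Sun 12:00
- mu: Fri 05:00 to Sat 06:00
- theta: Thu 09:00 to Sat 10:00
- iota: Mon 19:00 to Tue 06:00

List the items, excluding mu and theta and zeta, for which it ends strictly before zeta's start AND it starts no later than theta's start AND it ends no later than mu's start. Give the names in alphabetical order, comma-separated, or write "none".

iota

Conditions: its end is strictly before zeta's start (X.end < Wed 00:00) AND its start is no later than theta's start (X.start <= Thu 09:00) AND its end is no later than mu's start (X.end <= Fri 05:00).
eta: end Fri 11:00 < Wed 00:00? ✗; start Thu 17:00 <= Thu 09:00? ✗; end Fri 11:00 <= Fri 05:00? ✗ → no.
gamma: end Sun 12:00 < Wed 00:00? ✗; start Fri 18:00 <= Thu 09:00? ✗; end Sun 12:00 <= Fri 05:00? ✗ → no.
iota: end Tue 06:00 < Wed 00:00? ✓; start Mon 19:00 <= Thu 09:00? ✓; end Tue 06:00 <= Fri 05:00? ✓ → yes.
kappa: end Sat 13:00 < Wed 00:00? ✗; start Thu 12:00 <= Thu 09:00? ✗; end Sat 13:00 <= Fri 05:00? ✗ → no.
lambda: end Fri 00:00 < Wed 00:00? ✗; start Thu 20:00 <= Thu 09:00? ✗; end Fri 00:00 <= Fri 05:00? ✓ → no.
Result: iota.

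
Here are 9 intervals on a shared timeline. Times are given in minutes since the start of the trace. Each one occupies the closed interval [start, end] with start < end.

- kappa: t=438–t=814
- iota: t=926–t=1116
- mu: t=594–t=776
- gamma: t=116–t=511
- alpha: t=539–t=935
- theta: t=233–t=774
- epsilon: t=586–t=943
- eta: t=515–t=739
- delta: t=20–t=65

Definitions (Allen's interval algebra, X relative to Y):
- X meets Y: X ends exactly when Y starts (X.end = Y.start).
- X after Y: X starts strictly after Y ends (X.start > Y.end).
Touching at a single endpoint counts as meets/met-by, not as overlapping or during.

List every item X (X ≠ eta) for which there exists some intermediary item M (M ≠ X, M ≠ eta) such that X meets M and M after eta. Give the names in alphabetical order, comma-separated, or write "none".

Target eta = [t=515, t=739].
Intermediaries M with M after eta: iota.
Via iota — items with X meets iota: none.
Union: none.

none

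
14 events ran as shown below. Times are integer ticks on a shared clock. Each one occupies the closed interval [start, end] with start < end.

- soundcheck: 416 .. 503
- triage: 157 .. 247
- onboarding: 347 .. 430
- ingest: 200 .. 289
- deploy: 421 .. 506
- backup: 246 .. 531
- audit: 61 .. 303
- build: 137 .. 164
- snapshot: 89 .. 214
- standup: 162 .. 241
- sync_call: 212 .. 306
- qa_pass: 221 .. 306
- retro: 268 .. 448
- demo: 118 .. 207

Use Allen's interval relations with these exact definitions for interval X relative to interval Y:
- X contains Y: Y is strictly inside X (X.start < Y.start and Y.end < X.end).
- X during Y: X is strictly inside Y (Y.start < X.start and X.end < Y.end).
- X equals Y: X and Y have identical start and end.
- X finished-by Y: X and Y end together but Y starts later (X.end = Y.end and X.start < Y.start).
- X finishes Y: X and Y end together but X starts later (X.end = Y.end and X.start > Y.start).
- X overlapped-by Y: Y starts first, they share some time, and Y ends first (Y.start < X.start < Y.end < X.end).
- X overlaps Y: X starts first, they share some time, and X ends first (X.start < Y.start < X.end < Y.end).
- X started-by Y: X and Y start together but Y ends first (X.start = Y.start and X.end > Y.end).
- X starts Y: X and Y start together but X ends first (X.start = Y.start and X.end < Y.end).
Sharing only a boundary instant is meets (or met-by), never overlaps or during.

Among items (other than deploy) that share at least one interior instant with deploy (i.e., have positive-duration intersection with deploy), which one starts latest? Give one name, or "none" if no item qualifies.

soundcheck

Target deploy = [421, 506].
audit [61, 303] → before → excluded.
backup [246, 531] → contains → candidate.
build [137, 164] → before → excluded.
demo [118, 207] → before → excluded.
ingest [200, 289] → before → excluded.
onboarding [347, 430] → overlaps → candidate.
qa_pass [221, 306] → before → excluded.
retro [268, 448] → overlaps → candidate.
snapshot [89, 214] → before → excluded.
soundcheck [416, 503] → overlaps → candidate.
standup [162, 241] → before → excluded.
sync_call [212, 306] → before → excluded.
triage [157, 247] → before → excluded.
Among candidates, latest start is 416 → soundcheck.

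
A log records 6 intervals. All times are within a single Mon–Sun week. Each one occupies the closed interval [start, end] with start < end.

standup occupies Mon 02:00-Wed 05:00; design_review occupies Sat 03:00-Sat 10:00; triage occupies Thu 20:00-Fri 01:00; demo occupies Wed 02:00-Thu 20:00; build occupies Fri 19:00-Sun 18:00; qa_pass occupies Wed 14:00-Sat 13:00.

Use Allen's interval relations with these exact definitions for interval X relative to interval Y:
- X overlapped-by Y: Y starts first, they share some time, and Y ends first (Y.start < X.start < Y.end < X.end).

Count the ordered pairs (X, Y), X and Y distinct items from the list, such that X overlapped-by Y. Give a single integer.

3

Checking all 30 ordered pairs for relation 'overlapped-by'; matching pairs in alphabetical order:
(build, qa_pass): build overlapped-by qa_pass ✓
(demo, standup): demo overlapped-by standup ✓
(qa_pass, demo): qa_pass overlapped-by demo ✓
Count: 3.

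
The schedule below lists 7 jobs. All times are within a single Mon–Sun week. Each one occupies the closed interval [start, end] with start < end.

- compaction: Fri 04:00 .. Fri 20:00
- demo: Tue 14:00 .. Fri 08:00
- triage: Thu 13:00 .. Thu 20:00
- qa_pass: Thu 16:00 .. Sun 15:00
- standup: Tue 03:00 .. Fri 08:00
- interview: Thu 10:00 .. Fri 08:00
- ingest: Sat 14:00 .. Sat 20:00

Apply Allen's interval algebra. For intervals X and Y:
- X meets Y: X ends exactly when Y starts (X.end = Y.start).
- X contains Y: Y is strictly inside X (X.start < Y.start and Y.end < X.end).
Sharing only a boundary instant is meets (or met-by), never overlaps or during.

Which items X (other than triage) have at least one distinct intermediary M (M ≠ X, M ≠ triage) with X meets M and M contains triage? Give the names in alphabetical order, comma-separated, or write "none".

none

Target triage = [Thu 13:00, Thu 20:00].
Intermediaries M with M contains triage: demo, interview, standup.
Via demo — items with X meets demo: none.
Via interview — items with X meets interview: none.
Via standup — items with X meets standup: none.
Union: none.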